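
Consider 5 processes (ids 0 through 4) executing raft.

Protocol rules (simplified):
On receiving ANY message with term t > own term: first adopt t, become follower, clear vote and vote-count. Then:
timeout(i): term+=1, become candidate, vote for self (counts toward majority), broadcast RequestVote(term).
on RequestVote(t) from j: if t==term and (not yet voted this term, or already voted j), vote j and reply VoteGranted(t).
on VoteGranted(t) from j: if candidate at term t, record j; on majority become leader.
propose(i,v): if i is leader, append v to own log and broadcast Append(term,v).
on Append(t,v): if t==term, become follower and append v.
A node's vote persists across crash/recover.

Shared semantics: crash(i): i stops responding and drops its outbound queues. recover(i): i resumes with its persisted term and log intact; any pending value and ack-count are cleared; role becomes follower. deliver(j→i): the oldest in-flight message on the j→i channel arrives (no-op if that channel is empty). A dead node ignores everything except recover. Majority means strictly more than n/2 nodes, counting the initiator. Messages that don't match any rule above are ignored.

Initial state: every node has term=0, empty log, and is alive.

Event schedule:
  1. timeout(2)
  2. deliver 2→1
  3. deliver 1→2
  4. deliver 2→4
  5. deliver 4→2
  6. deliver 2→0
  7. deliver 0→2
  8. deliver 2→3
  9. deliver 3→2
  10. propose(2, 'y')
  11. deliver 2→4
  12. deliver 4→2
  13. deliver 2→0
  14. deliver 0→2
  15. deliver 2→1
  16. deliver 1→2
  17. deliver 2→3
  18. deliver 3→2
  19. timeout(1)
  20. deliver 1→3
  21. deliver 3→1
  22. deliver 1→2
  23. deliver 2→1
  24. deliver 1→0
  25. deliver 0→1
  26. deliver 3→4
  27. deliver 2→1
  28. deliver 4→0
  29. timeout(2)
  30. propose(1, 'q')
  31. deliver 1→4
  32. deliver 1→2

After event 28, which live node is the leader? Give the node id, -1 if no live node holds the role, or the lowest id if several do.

after 1 — timeout(2): n2:cand/t1/[-]
after 2 — deliver 2→1: n1:foll/t1/[-]
after 3 — deliver 1→2: ·
after 4 — deliver 2→4: n4:foll/t1/[-]
after 5 — deliver 4→2: n2:lead/t1/[-]
after 6 — deliver 2→0: n0:foll/t1/[-]
after 7 — deliver 0→2: ·
after 8 — deliver 2→3: n3:foll/t1/[-]
after 9 — deliver 3→2: ·
after 10 — propose(2,'y'): n2:lead/t1/[y]
after 11 — deliver 2→4: n4:foll/t1/[y]
after 12 — deliver 4→2: ·
after 13 — deliver 2→0: n0:foll/t1/[y]
after 14 — deliver 0→2: ·
after 15 — deliver 2→1: n1:foll/t1/[y]
after 16 — deliver 1→2: ·
after 17 — deliver 2→3: n3:foll/t1/[y]
after 18 — deliver 3→2: ·
after 19 — timeout(1): n1:cand/t2/[y]
after 20 — deliver 1→3: n3:foll/t2/[y]
after 21 — deliver 3→1: ·
after 22 — deliver 1→2: n2:foll/t2/[y]
after 23 — deliver 2→1: n1:lead/t2/[y]
after 24 — deliver 1→0: n0:foll/t2/[y]
after 25 — deliver 0→1: ·
after 26 — deliver 3→4: ·
after 27 — deliver 2→1: ·
after 28 — deliver 4→0: ·

1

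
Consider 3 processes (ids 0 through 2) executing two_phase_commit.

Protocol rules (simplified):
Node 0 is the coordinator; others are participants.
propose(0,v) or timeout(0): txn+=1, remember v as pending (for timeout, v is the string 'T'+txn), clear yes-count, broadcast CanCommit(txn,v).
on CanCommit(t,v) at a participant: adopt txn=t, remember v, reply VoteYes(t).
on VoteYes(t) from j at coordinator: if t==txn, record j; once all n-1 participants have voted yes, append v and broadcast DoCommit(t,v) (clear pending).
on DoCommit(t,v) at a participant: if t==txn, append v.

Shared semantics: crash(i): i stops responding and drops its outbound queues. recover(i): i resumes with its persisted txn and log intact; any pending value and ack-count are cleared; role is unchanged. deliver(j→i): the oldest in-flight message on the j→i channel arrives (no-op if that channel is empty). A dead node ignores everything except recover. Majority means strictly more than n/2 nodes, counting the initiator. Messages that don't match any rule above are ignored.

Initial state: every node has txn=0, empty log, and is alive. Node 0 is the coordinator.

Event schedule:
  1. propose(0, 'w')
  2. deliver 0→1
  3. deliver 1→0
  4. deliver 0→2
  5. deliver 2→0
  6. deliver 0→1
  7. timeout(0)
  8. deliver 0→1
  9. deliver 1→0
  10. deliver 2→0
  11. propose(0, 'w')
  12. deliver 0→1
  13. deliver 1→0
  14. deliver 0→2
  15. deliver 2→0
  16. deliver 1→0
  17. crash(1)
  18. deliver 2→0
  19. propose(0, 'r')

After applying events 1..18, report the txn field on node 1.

3

1. propose(0,'w'):  <0:coor t1 ->
2. deliver 0→1:  <1:part t1 ->
3. deliver 1→0:  nop
4. deliver 0→2:  <2:part t1 ->
5. deliver 2→0:  <0:coor t1 w>
6. deliver 0→1:  <1:part t1 w>
7. timeout(0):  <0:coor t2 w>
8. deliver 0→1:  <1:part t2 w>
9. deliver 1→0:  nop
10. deliver 2→0:  nop
11. propose(0,'w'):  <0:coor t3 w>
12. deliver 0→1:  <1:part t3 w>
13. deliver 1→0:  nop
14. deliver 0→2:  <2:part t1 w>
15. deliver 2→0:  nop
16. deliver 1→0:  nop
17. crash(1):  <1:✗part t3 w>
18. deliver 2→0:  nop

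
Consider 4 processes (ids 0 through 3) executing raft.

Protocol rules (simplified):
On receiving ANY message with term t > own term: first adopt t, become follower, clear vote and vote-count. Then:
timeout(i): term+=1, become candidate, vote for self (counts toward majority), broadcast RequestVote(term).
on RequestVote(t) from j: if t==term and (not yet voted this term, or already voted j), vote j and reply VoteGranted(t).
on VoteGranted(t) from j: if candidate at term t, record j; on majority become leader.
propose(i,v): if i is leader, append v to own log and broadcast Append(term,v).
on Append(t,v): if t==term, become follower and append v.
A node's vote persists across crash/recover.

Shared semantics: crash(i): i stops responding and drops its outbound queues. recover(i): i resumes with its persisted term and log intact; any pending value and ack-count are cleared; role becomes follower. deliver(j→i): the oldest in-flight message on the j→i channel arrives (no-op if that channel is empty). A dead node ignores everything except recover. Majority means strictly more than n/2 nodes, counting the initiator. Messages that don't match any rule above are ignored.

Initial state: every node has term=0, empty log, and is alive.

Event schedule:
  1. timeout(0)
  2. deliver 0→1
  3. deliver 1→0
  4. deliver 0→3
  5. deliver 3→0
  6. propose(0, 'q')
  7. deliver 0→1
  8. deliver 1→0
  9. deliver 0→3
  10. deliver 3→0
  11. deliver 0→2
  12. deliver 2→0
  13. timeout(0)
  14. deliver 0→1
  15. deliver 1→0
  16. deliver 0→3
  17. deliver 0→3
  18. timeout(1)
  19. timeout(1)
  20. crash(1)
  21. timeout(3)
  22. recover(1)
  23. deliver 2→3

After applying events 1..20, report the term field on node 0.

2

e1 timeout(0): 0[cand,t=1,-]
e2 deliver 0→1: 1[foll,t=1,-]
e3 deliver 1→0: ·
e4 deliver 0→3: 3[foll,t=1,-]
e5 deliver 3→0: 0[lead,t=1,-]
e6 propose(0,'q'): 0[lead,t=1,q]
e7 deliver 0→1: 1[foll,t=1,q]
e8 deliver 1→0: ·
e9 deliver 0→3: 3[foll,t=1,q]
e10 deliver 3→0: ·
e11 deliver 0→2: 2[foll,t=1,-]
e12 deliver 2→0: ·
e13 timeout(0): 0[cand,t=2,q]
e14 deliver 0→1: 1[foll,t=2,q]
e15 deliver 1→0: ·
e16 deliver 0→3: 3[foll,t=2,q]
e17 deliver 0→3: ·
e18 timeout(1): 1[cand,t=3,q]
e19 timeout(1): 1[cand,t=4,q]
e20 crash(1): 1[✗cand,t=4,q]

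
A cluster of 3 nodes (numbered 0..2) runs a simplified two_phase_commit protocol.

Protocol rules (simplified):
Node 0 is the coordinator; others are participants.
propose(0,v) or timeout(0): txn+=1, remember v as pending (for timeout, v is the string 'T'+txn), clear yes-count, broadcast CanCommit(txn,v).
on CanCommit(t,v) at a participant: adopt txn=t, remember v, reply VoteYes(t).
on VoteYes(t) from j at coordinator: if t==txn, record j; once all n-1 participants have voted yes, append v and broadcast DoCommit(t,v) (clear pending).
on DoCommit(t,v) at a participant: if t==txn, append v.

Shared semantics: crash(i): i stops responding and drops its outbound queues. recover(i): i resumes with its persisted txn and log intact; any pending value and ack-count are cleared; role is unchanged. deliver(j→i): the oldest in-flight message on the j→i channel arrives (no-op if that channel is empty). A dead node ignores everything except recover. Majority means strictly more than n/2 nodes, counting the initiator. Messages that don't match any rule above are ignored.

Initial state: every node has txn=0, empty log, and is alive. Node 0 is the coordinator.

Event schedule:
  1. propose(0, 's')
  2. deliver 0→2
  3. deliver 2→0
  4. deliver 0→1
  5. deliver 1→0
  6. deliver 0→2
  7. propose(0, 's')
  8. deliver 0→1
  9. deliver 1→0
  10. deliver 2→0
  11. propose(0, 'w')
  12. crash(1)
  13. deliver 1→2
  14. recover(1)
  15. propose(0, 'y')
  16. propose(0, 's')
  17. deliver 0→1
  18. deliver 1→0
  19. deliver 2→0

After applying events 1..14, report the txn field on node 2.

1. propose(0,'s'):  <0:coor t1 ->
2. deliver 0→2:  <2:part t1 ->
3. deliver 2→0:  nop
4. deliver 0→1:  <1:part t1 ->
5. deliver 1→0:  <0:coor t1 s>
6. deliver 0→2:  <2:part t1 s>
7. propose(0,'s'):  <0:coor t2 s>
8. deliver 0→1:  <1:part t1 s>
9. deliver 1→0:  nop
10. deliver 2→0:  nop
11. propose(0,'w'):  <0:coor t3 s>
12. crash(1):  <1:✗part t1 s>
13. deliver 1→2:  nop
14. recover(1):  <1:part t1 s>

1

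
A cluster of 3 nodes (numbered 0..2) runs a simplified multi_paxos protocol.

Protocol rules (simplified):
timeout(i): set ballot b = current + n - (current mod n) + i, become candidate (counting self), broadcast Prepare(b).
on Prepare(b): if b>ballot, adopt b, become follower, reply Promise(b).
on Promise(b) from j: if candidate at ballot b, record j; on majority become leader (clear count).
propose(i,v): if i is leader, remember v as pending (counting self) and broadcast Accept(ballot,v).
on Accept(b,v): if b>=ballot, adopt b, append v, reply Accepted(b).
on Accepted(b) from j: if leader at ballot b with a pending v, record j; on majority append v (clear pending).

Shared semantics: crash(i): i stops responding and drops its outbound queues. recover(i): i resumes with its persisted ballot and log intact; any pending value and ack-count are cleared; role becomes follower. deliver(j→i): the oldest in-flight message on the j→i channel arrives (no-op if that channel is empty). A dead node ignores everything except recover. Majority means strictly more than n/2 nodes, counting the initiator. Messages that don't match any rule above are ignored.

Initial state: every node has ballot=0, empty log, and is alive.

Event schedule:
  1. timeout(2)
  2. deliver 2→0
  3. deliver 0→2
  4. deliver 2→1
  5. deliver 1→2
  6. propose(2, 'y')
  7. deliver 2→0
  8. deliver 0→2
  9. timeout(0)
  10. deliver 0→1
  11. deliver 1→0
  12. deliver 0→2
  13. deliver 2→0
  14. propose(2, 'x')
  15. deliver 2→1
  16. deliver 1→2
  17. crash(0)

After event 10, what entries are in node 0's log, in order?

after 1 — timeout(2): n2:cand/b5/[-]
after 2 — deliver 2→0: n0:foll/b5/[-]
after 3 — deliver 0→2: n2:lead/b5/[-]
after 4 — deliver 2→1: n1:foll/b5/[-]
after 5 — deliver 1→2: ·
after 6 — propose(2,'y'): ·
after 7 — deliver 2→0: n0:foll/b5/[y]
after 8 — deliver 0→2: n2:lead/b5/[y]
after 9 — timeout(0): n0:cand/b6/[y]
after 10 — deliver 0→1: n1:foll/b6/[-]

y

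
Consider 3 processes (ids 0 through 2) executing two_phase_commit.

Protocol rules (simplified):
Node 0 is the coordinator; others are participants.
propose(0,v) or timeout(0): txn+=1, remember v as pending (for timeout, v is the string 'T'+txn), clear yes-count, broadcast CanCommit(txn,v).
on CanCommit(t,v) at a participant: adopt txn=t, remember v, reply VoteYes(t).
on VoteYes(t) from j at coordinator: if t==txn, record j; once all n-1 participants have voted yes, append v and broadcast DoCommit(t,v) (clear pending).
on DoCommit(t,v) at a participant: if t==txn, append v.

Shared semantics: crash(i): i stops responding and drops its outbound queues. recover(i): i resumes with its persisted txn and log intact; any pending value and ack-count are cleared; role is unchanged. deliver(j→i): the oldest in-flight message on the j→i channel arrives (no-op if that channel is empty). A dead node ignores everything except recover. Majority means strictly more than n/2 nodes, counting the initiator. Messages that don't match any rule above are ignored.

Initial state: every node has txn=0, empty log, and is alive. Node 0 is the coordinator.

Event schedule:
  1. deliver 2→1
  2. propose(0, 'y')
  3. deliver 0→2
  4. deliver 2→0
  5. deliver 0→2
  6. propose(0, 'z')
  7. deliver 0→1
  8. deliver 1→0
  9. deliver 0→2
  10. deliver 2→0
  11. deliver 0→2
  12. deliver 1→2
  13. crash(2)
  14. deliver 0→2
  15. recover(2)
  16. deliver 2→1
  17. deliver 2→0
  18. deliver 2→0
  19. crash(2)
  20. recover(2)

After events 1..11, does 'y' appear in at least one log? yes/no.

no

step 1 deliver 2→1: —
step 2 propose(0,'y'): 0={coor,t=1,log=-}
step 3 deliver 0→2: 2={part,t=1,log=-}
step 4 deliver 2→0: —
step 5 deliver 0→2: —
step 6 propose(0,'z'): 0={coor,t=2,log=-}
step 7 deliver 0→1: 1={part,t=1,log=-}
step 8 deliver 1→0: —
step 9 deliver 0→2: 2={part,t=2,log=-}
step 10 deliver 2→0: —
step 11 deliver 0→2: —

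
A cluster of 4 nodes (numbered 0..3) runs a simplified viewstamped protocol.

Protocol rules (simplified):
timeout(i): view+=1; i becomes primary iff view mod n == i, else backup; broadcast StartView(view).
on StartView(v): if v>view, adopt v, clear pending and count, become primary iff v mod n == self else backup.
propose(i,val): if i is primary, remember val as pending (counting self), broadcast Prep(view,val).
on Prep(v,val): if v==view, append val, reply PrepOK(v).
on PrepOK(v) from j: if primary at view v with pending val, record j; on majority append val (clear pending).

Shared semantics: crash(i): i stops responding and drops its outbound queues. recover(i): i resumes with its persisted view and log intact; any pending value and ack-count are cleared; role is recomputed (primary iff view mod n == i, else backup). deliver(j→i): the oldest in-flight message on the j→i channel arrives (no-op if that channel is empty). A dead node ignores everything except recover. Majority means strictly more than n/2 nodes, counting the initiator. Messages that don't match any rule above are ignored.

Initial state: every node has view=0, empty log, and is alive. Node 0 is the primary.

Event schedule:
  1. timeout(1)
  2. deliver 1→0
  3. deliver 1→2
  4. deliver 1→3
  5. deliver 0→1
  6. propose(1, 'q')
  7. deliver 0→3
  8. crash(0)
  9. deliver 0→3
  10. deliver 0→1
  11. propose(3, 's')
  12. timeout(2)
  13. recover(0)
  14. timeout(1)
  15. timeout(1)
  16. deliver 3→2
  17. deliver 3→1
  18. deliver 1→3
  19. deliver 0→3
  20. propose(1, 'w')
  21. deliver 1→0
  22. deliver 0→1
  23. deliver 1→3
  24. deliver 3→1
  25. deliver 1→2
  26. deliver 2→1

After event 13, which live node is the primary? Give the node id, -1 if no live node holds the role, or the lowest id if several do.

1

after 1 — timeout(1): n1:prim/v1/[-]
after 2 — deliver 1→0: n0:back/v1/[-]
after 3 — deliver 1→2: n2:back/v1/[-]
after 4 — deliver 1→3: n3:back/v1/[-]
after 5 — deliver 0→1: ·
after 6 — propose(1,'q'): ·
after 7 — deliver 0→3: ·
after 8 — crash(0): n0:✗back/v1/[-]
after 9 — deliver 0→3: ·
after 10 — deliver 0→1: ·
after 11 — propose(3,'s'): ·
after 12 — timeout(2): n2:prim/v2/[-]
after 13 — recover(0): n0:back/v1/[-]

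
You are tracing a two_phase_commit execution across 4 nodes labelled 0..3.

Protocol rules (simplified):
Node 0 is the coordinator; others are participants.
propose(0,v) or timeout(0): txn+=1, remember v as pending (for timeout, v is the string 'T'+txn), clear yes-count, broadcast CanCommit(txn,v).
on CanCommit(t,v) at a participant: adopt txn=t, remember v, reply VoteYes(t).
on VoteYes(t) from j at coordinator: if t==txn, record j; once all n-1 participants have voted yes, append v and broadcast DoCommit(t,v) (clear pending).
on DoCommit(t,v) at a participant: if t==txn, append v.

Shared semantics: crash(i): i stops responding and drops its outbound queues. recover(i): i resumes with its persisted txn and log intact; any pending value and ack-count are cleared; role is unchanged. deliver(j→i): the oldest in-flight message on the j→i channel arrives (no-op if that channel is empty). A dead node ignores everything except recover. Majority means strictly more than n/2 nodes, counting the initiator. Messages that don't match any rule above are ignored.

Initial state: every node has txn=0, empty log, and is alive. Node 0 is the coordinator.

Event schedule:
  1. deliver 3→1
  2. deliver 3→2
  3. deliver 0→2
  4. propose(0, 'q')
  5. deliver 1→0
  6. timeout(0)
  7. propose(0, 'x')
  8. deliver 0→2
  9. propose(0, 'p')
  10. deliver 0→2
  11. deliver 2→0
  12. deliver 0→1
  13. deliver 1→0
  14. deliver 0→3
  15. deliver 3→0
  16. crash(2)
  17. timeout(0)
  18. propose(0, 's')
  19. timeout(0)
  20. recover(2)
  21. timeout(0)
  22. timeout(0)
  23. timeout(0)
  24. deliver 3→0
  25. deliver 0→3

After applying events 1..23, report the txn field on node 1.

after 1 — deliver 3→1: ·
after 2 — deliver 3→2: ·
after 3 — deliver 0→2: ·
after 4 — propose(0,'q'): n0:coor/t1/[-]
after 5 — deliver 1→0: ·
after 6 — timeout(0): n0:coor/t2/[-]
after 7 — propose(0,'x'): n0:coor/t3/[-]
after 8 — deliver 0→2: n2:part/t1/[-]
after 9 — propose(0,'p'): n0:coor/t4/[-]
after 10 — deliver 0→2: n2:part/t2/[-]
after 11 — deliver 2→0: ·
after 12 — deliver 0→1: n1:part/t1/[-]
after 13 — deliver 1→0: ·
after 14 — deliver 0→3: n3:part/t1/[-]
after 15 — deliver 3→0: ·
after 16 — crash(2): n2:✗part/t2/[-]
after 17 — timeout(0): n0:coor/t5/[-]
after 18 — propose(0,'s'): n0:coor/t6/[-]
after 19 — timeout(0): n0:coor/t7/[-]
after 20 — recover(2): n2:part/t2/[-]
after 21 — timeout(0): n0:coor/t8/[-]
after 22 — timeout(0): n0:coor/t9/[-]
after 23 — timeout(0): n0:coor/t10/[-]

1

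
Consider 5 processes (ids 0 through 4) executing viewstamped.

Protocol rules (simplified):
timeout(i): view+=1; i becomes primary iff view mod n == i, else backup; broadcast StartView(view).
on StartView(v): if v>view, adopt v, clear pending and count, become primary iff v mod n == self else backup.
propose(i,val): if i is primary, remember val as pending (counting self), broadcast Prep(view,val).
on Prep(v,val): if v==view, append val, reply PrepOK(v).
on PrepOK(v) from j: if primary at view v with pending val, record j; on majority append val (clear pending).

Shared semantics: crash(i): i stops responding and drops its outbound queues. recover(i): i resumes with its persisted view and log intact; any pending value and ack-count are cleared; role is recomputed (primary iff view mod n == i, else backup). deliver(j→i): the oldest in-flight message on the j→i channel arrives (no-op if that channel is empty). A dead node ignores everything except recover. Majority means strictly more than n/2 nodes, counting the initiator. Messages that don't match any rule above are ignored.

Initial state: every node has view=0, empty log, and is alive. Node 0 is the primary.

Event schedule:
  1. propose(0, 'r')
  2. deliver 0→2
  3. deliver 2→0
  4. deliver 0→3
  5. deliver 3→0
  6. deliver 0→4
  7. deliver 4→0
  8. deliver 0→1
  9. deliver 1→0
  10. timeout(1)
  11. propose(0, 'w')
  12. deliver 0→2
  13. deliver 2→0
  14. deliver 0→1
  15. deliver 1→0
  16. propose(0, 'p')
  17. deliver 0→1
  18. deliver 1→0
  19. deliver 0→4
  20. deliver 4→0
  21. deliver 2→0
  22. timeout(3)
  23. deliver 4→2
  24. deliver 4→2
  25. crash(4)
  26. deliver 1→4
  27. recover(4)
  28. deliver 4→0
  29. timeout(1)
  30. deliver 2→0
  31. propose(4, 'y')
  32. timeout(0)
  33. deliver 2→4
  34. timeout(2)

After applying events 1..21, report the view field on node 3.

0

e1 propose(0,'r'): ·
e2 deliver 0→2: 2[back,v=0,r]
e3 deliver 2→0: ·
e4 deliver 0→3: 3[back,v=0,r]
e5 deliver 3→0: 0[prim,v=0,r]
e6 deliver 0→4: 4[back,v=0,r]
e7 deliver 4→0: ·
e8 deliver 0→1: 1[back,v=0,r]
e9 deliver 1→0: ·
e10 timeout(1): 1[prim,v=1,r]
e11 propose(0,'w'): ·
e12 deliver 0→2: 2[back,v=0,r,w]
e13 deliver 2→0: ·
e14 deliver 0→1: ·
e15 deliver 1→0: 0[back,v=1,r]
e16 propose(0,'p'): ·
e17 deliver 0→1: ·
e18 deliver 1→0: ·
e19 deliver 0→4: 4[back,v=0,r,w]
e20 deliver 4→0: ·
e21 deliver 2→0: ·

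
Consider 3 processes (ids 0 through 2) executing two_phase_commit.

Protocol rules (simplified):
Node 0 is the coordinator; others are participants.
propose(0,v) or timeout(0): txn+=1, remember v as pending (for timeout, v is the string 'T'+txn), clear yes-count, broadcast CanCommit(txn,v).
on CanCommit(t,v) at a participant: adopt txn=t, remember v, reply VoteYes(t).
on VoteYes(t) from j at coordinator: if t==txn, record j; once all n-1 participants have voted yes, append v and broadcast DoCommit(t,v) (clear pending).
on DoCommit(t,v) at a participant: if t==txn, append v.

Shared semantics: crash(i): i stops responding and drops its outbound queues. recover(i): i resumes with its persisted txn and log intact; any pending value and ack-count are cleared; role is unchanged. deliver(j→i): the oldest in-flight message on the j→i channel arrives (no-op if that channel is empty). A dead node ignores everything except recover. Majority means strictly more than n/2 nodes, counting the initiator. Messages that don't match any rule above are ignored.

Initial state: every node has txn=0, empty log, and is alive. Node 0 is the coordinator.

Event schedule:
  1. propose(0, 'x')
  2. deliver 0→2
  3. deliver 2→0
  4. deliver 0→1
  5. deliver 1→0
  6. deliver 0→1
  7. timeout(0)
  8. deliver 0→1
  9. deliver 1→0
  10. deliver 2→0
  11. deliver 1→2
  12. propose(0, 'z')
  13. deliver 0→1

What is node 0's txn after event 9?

2

e1 propose(0,'x'): 0[coor,t=1,-]
e2 deliver 0→2: 2[part,t=1,-]
e3 deliver 2→0: ·
e4 deliver 0→1: 1[part,t=1,-]
e5 deliver 1→0: 0[coor,t=1,x]
e6 deliver 0→1: 1[part,t=1,x]
e7 timeout(0): 0[coor,t=2,x]
e8 deliver 0→1: 1[part,t=2,x]
e9 deliver 1→0: ·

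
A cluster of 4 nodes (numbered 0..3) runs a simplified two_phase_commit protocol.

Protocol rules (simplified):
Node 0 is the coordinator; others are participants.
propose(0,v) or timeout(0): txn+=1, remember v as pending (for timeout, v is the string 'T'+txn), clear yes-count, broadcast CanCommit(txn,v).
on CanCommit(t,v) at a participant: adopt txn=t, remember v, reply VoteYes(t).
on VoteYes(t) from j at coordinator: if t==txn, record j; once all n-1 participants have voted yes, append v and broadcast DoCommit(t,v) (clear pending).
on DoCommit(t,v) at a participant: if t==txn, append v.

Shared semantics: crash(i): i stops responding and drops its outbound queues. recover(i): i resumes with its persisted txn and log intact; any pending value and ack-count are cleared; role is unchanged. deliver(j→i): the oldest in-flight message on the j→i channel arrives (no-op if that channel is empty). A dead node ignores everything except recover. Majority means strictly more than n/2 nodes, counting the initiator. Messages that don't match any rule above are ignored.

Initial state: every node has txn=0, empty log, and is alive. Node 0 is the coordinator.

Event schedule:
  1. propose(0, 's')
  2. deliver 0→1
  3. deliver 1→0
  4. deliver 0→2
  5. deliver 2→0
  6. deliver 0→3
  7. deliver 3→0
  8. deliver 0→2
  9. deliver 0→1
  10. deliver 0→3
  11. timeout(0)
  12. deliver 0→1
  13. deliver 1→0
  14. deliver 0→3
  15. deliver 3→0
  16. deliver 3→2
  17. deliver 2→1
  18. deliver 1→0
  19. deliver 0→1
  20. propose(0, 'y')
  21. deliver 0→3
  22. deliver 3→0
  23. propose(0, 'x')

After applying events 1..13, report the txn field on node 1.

1. propose(0,'s'):  <0:coor t1 ->
2. deliver 0→1:  <1:part t1 ->
3. deliver 1→0:  nop
4. deliver 0→2:  <2:part t1 ->
5. deliver 2→0:  nop
6. deliver 0→3:  <3:part t1 ->
7. deliver 3→0:  <0:coor t1 s>
8. deliver 0→2:  <2:part t1 s>
9. deliver 0→1:  <1:part t1 s>
10. deliver 0→3:  <3:part t1 s>
11. timeout(0):  <0:coor t2 s>
12. deliver 0→1:  <1:part t2 s>
13. deliver 1→0:  nop

2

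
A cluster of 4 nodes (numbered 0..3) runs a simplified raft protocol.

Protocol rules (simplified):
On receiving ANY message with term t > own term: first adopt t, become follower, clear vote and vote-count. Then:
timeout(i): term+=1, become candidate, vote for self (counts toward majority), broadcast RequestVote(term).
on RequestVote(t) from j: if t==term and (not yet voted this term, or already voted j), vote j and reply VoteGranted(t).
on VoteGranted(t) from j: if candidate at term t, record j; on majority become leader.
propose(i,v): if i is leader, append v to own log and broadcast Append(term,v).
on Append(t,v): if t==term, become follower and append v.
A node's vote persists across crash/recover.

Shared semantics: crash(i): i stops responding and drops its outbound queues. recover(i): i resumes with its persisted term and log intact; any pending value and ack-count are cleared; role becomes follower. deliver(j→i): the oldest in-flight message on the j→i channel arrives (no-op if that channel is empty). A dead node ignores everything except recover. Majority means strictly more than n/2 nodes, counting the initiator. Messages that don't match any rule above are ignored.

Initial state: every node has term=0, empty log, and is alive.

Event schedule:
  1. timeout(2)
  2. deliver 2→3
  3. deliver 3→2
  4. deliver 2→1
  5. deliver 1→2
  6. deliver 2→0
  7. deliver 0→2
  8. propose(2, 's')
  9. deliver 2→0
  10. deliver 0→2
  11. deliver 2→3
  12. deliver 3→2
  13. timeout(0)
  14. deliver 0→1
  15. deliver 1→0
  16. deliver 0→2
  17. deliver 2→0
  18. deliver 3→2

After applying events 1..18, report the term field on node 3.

1. timeout(2):  <2:cand t1 ->
2. deliver 2→3:  <3:foll t1 ->
3. deliver 3→2:  nop
4. deliver 2→1:  <1:foll t1 ->
5. deliver 1→2:  <2:lead t1 ->
6. deliver 2→0:  <0:foll t1 ->
7. deliver 0→2:  nop
8. propose(2,'s'):  <2:lead t1 s>
9. deliver 2→0:  <0:foll t1 s>
10. deliver 0→2:  nop
11. deliver 2→3:  <3:foll t1 s>
12. deliver 3→2:  nop
13. timeout(0):  <0:cand t2 s>
14. deliver 0→1:  <1:foll t2 ->
15. deliver 1→0:  nop
16. deliver 0→2:  <2:foll t2 s>
17. deliver 2→0:  <0:lead t2 s>
18. deliver 3→2:  nop

1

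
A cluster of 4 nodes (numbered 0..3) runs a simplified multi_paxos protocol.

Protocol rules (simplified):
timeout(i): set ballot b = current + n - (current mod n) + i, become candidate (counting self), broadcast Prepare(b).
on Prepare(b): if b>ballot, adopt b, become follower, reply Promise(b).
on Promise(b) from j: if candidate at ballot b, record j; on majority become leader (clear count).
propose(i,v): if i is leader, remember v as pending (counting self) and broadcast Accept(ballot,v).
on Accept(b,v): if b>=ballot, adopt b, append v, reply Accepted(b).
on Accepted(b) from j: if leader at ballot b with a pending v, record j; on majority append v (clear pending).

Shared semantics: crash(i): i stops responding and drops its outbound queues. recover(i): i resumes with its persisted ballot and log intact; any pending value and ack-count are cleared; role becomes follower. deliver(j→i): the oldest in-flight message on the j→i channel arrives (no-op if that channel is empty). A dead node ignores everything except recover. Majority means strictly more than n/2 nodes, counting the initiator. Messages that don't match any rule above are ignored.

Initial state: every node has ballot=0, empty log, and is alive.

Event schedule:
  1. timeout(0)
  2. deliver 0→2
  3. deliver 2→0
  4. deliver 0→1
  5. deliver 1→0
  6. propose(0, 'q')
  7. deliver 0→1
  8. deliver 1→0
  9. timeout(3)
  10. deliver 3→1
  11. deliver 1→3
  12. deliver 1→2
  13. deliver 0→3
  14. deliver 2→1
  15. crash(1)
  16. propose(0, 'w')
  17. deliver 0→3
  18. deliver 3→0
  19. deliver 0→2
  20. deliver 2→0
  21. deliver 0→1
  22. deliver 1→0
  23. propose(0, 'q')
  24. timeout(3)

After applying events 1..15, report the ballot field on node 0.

after 1 — timeout(0): n0:cand/b4/[-]
after 2 — deliver 0→2: n2:foll/b4/[-]
after 3 — deliver 2→0: ·
after 4 — deliver 0→1: n1:foll/b4/[-]
after 5 — deliver 1→0: n0:lead/b4/[-]
after 6 — propose(0,'q'): ·
after 7 — deliver 0→1: n1:foll/b4/[q]
after 8 — deliver 1→0: ·
after 9 — timeout(3): n3:cand/b7/[-]
after 10 — deliver 3→1: n1:foll/b7/[q]
after 11 — deliver 1→3: ·
after 12 — deliver 1→2: ·
after 13 — deliver 0→3: ·
after 14 — deliver 2→1: ·
after 15 — crash(1): n1:✗foll/b7/[q]

4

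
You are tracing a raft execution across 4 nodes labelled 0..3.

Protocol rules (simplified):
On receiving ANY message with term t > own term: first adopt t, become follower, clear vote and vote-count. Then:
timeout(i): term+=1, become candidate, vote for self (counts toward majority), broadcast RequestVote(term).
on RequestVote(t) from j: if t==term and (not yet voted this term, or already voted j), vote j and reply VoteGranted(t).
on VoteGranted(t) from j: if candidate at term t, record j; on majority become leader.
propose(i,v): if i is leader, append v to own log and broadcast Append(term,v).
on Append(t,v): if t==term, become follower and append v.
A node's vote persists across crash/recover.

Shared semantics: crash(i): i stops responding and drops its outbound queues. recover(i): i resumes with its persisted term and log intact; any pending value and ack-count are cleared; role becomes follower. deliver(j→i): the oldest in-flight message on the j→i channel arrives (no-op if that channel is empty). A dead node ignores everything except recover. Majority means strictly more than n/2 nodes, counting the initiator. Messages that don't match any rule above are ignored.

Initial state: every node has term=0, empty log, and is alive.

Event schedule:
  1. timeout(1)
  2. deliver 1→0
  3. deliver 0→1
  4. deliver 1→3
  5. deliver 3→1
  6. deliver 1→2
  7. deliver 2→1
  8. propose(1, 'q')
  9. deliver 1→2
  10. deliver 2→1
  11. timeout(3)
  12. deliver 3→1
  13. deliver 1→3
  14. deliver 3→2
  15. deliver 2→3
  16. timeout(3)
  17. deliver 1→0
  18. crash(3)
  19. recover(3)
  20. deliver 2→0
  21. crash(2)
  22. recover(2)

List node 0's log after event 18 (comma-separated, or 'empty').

q

1. timeout(1):  <1:cand t1 ->
2. deliver 1→0:  <0:foll t1 ->
3. deliver 0→1:  nop
4. deliver 1→3:  <3:foll t1 ->
5. deliver 3→1:  <1:lead t1 ->
6. deliver 1→2:  <2:foll t1 ->
7. deliver 2→1:  nop
8. propose(1,'q'):  <1:lead t1 q>
9. deliver 1→2:  <2:foll t1 q>
10. deliver 2→1:  nop
11. timeout(3):  <3:cand t2 ->
12. deliver 3→1:  <1:foll t2 q>
13. deliver 1→3:  nop
14. deliver 3→2:  <2:foll t2 q>
15. deliver 2→3:  nop
16. timeout(3):  <3:cand t3 ->
17. deliver 1→0:  <0:foll t1 q>
18. crash(3):  <3:✗cand t3 ->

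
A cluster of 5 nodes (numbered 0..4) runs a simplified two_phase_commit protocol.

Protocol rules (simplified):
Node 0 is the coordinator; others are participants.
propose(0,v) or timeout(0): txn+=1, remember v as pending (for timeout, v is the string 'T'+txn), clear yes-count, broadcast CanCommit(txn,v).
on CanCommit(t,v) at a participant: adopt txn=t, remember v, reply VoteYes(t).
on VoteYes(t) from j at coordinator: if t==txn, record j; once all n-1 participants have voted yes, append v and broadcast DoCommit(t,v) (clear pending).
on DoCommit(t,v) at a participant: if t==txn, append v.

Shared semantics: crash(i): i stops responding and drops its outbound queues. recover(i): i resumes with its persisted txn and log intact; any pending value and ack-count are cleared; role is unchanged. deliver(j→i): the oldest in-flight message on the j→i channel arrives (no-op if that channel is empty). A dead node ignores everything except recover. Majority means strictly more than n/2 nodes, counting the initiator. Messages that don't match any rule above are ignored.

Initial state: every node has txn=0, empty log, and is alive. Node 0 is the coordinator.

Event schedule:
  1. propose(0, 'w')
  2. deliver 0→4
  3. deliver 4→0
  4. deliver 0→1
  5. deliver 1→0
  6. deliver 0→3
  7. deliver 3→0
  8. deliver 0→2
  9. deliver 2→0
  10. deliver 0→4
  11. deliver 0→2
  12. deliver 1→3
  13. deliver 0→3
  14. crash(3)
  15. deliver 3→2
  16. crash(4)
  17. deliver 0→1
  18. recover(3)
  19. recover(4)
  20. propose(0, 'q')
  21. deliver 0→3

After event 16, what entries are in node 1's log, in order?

empty

after 1 — propose(0,'w'): n0:coor/t1/[-]
after 2 — deliver 0→4: n4:part/t1/[-]
after 3 — deliver 4→0: ·
after 4 — deliver 0→1: n1:part/t1/[-]
after 5 — deliver 1→0: ·
after 6 — deliver 0→3: n3:part/t1/[-]
after 7 — deliver 3→0: ·
after 8 — deliver 0→2: n2:part/t1/[-]
after 9 — deliver 2→0: n0:coor/t1/[w]
after 10 — deliver 0→4: n4:part/t1/[w]
after 11 — deliver 0→2: n2:part/t1/[w]
after 12 — deliver 1→3: ·
after 13 — deliver 0→3: n3:part/t1/[w]
after 14 — crash(3): n3:✗part/t1/[w]
after 15 — deliver 3→2: ·
after 16 — crash(4): n4:✗part/t1/[w]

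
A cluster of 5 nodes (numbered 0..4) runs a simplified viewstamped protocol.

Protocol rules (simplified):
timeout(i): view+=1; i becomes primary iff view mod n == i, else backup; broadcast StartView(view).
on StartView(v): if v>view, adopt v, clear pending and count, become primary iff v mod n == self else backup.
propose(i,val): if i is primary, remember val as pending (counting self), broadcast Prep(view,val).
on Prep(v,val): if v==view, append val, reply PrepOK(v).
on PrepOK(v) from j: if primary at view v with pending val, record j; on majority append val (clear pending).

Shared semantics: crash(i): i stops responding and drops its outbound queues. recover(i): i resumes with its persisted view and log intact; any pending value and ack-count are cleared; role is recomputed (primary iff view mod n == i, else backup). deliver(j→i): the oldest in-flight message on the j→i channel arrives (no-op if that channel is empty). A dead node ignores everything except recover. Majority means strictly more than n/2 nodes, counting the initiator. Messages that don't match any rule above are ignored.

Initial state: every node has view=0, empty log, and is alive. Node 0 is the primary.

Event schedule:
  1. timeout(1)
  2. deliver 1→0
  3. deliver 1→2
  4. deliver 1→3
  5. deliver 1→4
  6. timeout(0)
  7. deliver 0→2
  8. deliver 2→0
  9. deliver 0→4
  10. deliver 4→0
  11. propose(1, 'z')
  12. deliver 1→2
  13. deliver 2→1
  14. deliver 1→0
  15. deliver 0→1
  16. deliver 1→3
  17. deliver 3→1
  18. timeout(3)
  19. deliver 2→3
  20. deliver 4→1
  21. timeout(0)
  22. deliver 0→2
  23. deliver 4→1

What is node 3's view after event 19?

2

e1 timeout(1): 1[prim,v=1,-]
e2 deliver 1→0: 0[back,v=1,-]
e3 deliver 1→2: 2[back,v=1,-]
e4 deliver 1→3: 3[back,v=1,-]
e5 deliver 1→4: 4[back,v=1,-]
e6 timeout(0): 0[back,v=2,-]
e7 deliver 0→2: 2[prim,v=2,-]
e8 deliver 2→0: ·
e9 deliver 0→4: 4[back,v=2,-]
e10 deliver 4→0: ·
e11 propose(1,'z'): ·
e12 deliver 1→2: ·
e13 deliver 2→1: ·
e14 deliver 1→0: ·
e15 deliver 0→1: 1[back,v=2,-]
e16 deliver 1→3: 3[back,v=1,z]
e17 deliver 3→1: ·
e18 timeout(3): 3[back,v=2,z]
e19 deliver 2→3: ·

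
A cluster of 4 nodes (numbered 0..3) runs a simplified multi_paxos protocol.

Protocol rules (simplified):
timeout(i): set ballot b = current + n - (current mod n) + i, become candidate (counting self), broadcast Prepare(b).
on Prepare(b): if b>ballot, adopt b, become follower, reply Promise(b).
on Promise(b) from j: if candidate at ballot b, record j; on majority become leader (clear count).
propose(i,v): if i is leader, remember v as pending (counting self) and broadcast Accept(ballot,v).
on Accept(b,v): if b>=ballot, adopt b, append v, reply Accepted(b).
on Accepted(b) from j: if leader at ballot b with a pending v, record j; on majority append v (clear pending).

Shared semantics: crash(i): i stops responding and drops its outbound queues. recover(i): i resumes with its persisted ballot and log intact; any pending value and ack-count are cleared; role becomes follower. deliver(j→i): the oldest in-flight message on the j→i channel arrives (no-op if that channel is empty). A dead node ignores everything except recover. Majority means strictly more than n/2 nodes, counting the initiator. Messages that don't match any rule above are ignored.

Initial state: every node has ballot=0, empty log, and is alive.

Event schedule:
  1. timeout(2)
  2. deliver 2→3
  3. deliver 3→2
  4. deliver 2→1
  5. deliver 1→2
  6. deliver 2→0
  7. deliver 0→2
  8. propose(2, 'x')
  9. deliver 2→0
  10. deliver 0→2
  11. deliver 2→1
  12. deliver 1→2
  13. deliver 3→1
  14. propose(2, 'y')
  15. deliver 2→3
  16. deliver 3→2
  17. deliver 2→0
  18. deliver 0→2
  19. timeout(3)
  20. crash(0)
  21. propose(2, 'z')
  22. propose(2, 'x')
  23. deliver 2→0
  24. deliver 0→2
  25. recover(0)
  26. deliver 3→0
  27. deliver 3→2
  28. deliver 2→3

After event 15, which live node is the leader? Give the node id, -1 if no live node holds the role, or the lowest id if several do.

e1 timeout(2): 2[cand,b=6,-]
e2 deliver 2→3: 3[foll,b=6,-]
e3 deliver 3→2: ·
e4 deliver 2→1: 1[foll,b=6,-]
e5 deliver 1→2: 2[lead,b=6,-]
e6 deliver 2→0: 0[foll,b=6,-]
e7 deliver 0→2: ·
e8 propose(2,'x'): ·
e9 deliver 2→0: 0[foll,b=6,x]
e10 deliver 0→2: ·
e11 deliver 2→1: 1[foll,b=6,x]
e12 deliver 1→2: 2[lead,b=6,x]
e13 deliver 3→1: ·
e14 propose(2,'y'): ·
e15 deliver 2→3: 3[foll,b=6,x]

2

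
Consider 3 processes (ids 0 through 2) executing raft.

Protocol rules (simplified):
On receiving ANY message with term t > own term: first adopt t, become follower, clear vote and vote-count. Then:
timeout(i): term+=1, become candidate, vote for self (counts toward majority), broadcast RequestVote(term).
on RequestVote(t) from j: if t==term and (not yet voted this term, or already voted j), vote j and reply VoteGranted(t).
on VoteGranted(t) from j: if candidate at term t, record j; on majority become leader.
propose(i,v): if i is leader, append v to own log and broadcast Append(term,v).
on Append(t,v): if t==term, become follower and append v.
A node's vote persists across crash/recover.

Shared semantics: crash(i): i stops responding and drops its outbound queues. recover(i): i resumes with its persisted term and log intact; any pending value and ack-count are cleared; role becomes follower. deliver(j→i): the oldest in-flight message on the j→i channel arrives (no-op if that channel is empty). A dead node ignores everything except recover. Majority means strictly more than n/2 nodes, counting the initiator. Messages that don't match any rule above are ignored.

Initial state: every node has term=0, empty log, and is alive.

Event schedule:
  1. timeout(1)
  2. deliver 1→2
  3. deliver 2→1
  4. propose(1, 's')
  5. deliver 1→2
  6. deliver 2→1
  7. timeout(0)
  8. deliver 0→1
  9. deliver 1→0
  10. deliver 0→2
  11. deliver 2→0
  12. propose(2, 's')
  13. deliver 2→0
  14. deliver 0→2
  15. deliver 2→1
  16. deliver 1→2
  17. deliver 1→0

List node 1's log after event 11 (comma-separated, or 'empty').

s

[1] timeout(1) → N1(cand t1 [-])
[2] deliver 1→2 → N2(foll t1 [-])
[3] deliver 2→1 → N1(lead t1 [-])
[4] propose(1,'s') → N1(lead t1 [s])
[5] deliver 1→2 → N2(foll t1 [s])
[6] deliver 2→1 → ∅
[7] timeout(0) → N0(cand t1 [-])
[8] deliver 0→1 → ∅
[9] deliver 1→0 → ∅
[10] deliver 0→2 → ∅
[11] deliver 2→0 → ∅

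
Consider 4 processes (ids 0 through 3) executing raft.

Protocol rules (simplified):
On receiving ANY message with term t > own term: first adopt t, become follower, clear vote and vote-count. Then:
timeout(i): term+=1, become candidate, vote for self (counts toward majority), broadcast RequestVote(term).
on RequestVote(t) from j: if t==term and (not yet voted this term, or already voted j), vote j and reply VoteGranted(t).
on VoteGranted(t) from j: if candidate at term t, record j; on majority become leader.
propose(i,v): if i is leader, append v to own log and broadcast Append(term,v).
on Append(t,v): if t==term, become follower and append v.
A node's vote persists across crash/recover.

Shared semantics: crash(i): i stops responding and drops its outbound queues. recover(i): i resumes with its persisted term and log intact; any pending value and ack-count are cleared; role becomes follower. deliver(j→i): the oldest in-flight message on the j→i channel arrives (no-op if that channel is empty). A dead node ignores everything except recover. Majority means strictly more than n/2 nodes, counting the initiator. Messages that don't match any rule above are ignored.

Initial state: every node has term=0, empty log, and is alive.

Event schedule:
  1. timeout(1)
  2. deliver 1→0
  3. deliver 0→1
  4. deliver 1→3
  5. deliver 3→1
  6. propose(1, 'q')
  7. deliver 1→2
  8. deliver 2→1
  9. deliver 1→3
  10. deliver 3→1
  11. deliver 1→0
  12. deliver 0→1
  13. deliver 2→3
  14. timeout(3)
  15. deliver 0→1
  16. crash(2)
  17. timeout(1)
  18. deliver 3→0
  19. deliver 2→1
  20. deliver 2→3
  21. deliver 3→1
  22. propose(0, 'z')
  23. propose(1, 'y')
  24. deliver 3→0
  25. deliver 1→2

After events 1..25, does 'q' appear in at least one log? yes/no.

[1] timeout(1) → N1(cand t1 [-])
[2] deliver 1→0 → N0(foll t1 [-])
[3] deliver 0→1 → ∅
[4] deliver 1→3 → N3(foll t1 [-])
[5] deliver 3→1 → N1(lead t1 [-])
[6] propose(1,'q') → N1(lead t1 [q])
[7] deliver 1→2 → N2(foll t1 [-])
[8] deliver 2→1 → ∅
[9] deliver 1→3 → N3(foll t1 [q])
[10] deliver 3→1 → ∅
[11] deliver 1→0 → N0(foll t1 [q])
[12] deliver 0→1 → ∅
[13] deliver 2→3 → ∅
[14] timeout(3) → N3(cand t2 [q])
[15] deliver 0→1 → ∅
[16] crash(2) → N2(✗foll t1 [-])
[17] timeout(1) → N1(cand t2 [q])
[18] deliver 3→0 → N0(foll t2 [q])
[19] deliver 2→1 → ∅
[20] deliver 2→3 → ∅
[21] deliver 3→1 → ∅
[22] propose(0,'z') → ∅
[23] propose(1,'y') → ∅
[24] deliver 3→0 → ∅
[25] deliver 1→2 → ∅

yes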